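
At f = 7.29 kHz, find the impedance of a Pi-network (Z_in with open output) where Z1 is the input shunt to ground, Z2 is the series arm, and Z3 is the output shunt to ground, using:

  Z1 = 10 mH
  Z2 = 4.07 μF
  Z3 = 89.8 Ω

Step 1 — Angular frequency: ω = 2π·f = 2π·7290 = 4.58e+04 rad/s.
Step 2 — Component impedances:
  Z1: Z = jωL = j·4.58e+04·0.01 = 0 + j458 Ω
  Z2: Z = 1/(jωC) = -j/(ω·C) = 0 - j5.364 Ω
  Z3: Z = R = 89.8 Ω
Step 3 — With open output, the series arm Z2 and the output shunt Z3 appear in series to ground: Z2 + Z3 = 89.8 - j5.364 Ω.
Step 4 — Parallel with input shunt Z1: Z_in = Z1 || (Z2 + Z3) = 88.46 + j12.12 Ω = 89.29∠7.8° Ω.

Z = 88.46 + j12.12 Ω = 89.29∠7.8° Ω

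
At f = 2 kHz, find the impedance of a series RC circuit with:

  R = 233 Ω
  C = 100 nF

Step 1 — Angular frequency: ω = 2π·f = 2π·2000 = 1.257e+04 rad/s.
Step 2 — Component impedances:
  R: Z = R = 233 Ω
  C: Z = 1/(jωC) = -j/(ω·C) = 0 - j795.8 Ω
Step 3 — Series combination: Z_total = R + C = 233 - j795.8 Ω = 829.2∠-73.7° Ω.

Z = 233 - j795.8 Ω = 829.2∠-73.7° Ω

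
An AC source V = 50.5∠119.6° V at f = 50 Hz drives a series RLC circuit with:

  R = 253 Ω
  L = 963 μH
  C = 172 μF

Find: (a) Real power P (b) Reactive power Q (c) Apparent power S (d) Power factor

Step 1 — Angular frequency: ω = 2π·f = 2π·50 = 314.2 rad/s.
Step 2 — Component impedances:
  R: Z = R = 253 Ω
  L: Z = jωL = j·314.2·0.000963 = 0 + j0.3025 Ω
  C: Z = 1/(jωC) = -j/(ω·C) = 0 - j18.51 Ω
Step 3 — Series combination: Z_total = R + L + C = 253 - j18.2 Ω = 253.7∠-4.1° Ω.
Step 4 — Source phasor: V = 50.5∠119.6° V = -24.94 + j43.91 V.
Step 5 — Current: I = V / Z = -0.1105 + j0.1656 A = 0.1991∠123.7° A.
Step 6 — Complex power: S = V·I* = 10.03 - j0.7215 VA.
Step 7 — Real power: P = Re(S) = 10.03 W.
Step 8 — Reactive power: Q = Im(S) = -0.7215 VAR.
Step 9 — Apparent power: |S| = 10.05 VA.
Step 10 — Power factor: PF = P/|S| = 0.9974 (leading).

(a) P = 10.03 W  (b) Q = -0.7215 VAR  (c) S = 10.05 VA  (d) PF = 0.9974 (leading)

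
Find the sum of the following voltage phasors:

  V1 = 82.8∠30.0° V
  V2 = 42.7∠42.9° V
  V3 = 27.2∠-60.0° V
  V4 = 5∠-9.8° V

Step 1 — Convert each phasor to rectangular form:
  V1 = 82.8·(cos(30.0°) + j·sin(30.0°)) = 71.71 + j41.4 V
  V2 = 42.7·(cos(42.9°) + j·sin(42.9°)) = 31.28 + j29.07 V
  V3 = 27.2·(cos(-60.0°) + j·sin(-60.0°)) = 13.6 - j23.56 V
  V4 = 5·(cos(-9.8°) + j·sin(-9.8°)) = 4.927 - j0.851 V
Step 2 — Sum components: V_total = 121.5 + j46.06 V.
Step 3 — Convert to polar: |V_total| = 130 V, ∠V_total = 20.8°.

V_total = 130∠20.8° V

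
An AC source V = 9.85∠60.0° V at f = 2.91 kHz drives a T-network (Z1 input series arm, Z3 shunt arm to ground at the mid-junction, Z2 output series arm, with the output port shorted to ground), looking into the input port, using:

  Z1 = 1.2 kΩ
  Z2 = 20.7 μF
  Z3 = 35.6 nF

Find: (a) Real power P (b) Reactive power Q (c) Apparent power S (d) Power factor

Step 1 — Angular frequency: ω = 2π·f = 2π·2910 = 1.828e+04 rad/s.
Step 2 — Component impedances:
  Z1: Z = R = 1200 Ω
  Z2: Z = 1/(jωC) = -j/(ω·C) = 0 - j2.642 Ω
  Z3: Z = 1/(jωC) = -j/(ω·C) = 0 - j1536 Ω
Step 3 — With the output port shorted to ground, the output series arm Z2 runs from the junction to ground; the shunt arm Z3 also runs from the junction to ground. They appear in parallel: Z3 || Z2 = 0 - j2.638 Ω.
Step 4 — Series with input arm Z1: Z_in = Z1 + (Z3 || Z2) = 1200 - j2.638 Ω = 1200∠-0.1° Ω.
Step 5 — Source phasor: V = 9.85∠60.0° V = 4.925 + j8.53 V.
Step 6 — Current: I = V / Z = 0.004089 + j0.007118 A = 0.008208∠60.1° A.
Step 7 — Complex power: S = V·I* = 0.08085 - j0.0001777 VA.
Step 8 — Real power: P = Re(S) = 0.08085 W.
Step 9 — Reactive power: Q = Im(S) = -0.0001777 VAR.
Step 10 — Apparent power: |S| = 0.08085 VA.
Step 11 — Power factor: PF = P/|S| = 1 (leading).

(a) P = 0.08085 W  (b) Q = -0.0001777 VAR  (c) S = 0.08085 VA  (d) PF = 1 (leading)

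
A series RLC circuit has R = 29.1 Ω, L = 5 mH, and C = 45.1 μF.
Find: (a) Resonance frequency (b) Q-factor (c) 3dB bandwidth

Step 1 — Resonance: ω₀ = 1/√(LC) = 1/√(0.005·4.51e-05) = 2106 rad/s.
Step 2 — f₀ = ω₀/(2π) = 335.2 Hz.
Step 3 — Series Q: Q = ω₀L/R = 2106·0.005/29.1 = 0.3618.
Step 4 — Bandwidth: Δω = ω₀/Q = 5820 rad/s; BW = Δω/(2π) = 926.3 Hz.

(a) f₀ = 335.2 Hz  (b) Q = 0.3618  (c) BW = 926.3 Hz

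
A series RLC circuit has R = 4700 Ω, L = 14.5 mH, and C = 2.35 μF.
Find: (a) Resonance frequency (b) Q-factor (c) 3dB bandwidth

Step 1 — Resonance: ω₀ = 1/√(LC) = 1/√(0.0145·2.35e-06) = 5417 rad/s.
Step 2 — f₀ = ω₀/(2π) = 862.2 Hz.
Step 3 — Series Q: Q = ω₀L/R = 5417·0.0145/4700 = 0.01671.
Step 4 — Bandwidth: Δω = ω₀/Q = 3.241e+05 rad/s; BW = Δω/(2π) = 5.159e+04 Hz.

(a) f₀ = 862.2 Hz  (b) Q = 0.01671  (c) BW = 5.159e+04 Hz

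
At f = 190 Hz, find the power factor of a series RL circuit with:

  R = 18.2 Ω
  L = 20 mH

Step 1 — Angular frequency: ω = 2π·f = 2π·190 = 1194 rad/s.
Step 2 — Component impedances:
  R: Z = R = 18.2 Ω
  L: Z = jωL = j·1194·0.02 = 0 + j23.88 Ω
Step 3 — Series combination: Z_total = R + L = 18.2 + j23.88 Ω = 30.02∠52.7° Ω.
Step 4 — Power factor: PF = cos(φ) = Re(Z)/|Z| = 18.2/30.022 = 0.6062.
Step 5 — Type: Im(Z) = 23.88 ⇒ lagging (phase φ = 52.7°).

PF = 0.6062 (lagging, φ = 52.7°)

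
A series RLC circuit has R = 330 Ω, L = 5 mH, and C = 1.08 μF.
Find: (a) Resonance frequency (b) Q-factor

Step 1 — Resonance condition Im(Z)=0 gives ω₀ = 1/√(LC).
Step 2 — ω₀ = 1/√(0.005·1.08e-06) = 1.361e+04 rad/s.
Step 3 — f₀ = ω₀/(2π) = 2166 Hz.
Step 4 — Series Q: Q = ω₀L/R = 1.361e+04·0.005/330 = 0.2062.

(a) f₀ = 2166 Hz  (b) Q = 0.2062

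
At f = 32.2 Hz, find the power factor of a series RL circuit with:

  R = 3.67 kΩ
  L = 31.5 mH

Step 1 — Angular frequency: ω = 2π·f = 2π·32.2 = 202.3 rad/s.
Step 2 — Component impedances:
  R: Z = R = 3670 Ω
  L: Z = jωL = j·202.3·0.0315 = 0 + j6.373 Ω
Step 3 — Series combination: Z_total = R + L = 3670 + j6.373 Ω = 3670∠0.1° Ω.
Step 4 — Power factor: PF = cos(φ) = Re(Z)/|Z| = 3670/3670 = 1.
Step 5 — Type: Im(Z) = 6.373 ⇒ lagging (phase φ = 0.1°).

PF = 1 (lagging, φ = 0.1°)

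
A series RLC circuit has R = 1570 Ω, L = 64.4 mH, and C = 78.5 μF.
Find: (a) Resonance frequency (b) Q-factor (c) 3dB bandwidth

Step 1 — Resonance: ω₀ = 1/√(LC) = 1/√(0.0644·7.85e-05) = 444.8 rad/s.
Step 2 — f₀ = ω₀/(2π) = 70.79 Hz.
Step 3 — Series Q: Q = ω₀L/R = 444.8·0.0644/1570 = 0.01824.
Step 4 — Bandwidth: Δω = ω₀/Q = 2.438e+04 rad/s; BW = Δω/(2π) = 3880 Hz.

(a) f₀ = 70.79 Hz  (b) Q = 0.01824  (c) BW = 3880 Hz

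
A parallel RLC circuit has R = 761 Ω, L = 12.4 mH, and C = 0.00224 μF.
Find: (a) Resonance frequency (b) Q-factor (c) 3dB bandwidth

Step 1 — Resonance: ω₀ = 1/√(LC) = 1/√(0.0124·2.24e-09) = 1.897e+05 rad/s.
Step 2 — f₀ = ω₀/(2π) = 3.02e+04 Hz.
Step 3 — Parallel Q: Q = R/(ω₀L) = 761/(1.897e+05·0.0124) = 0.3234.
Step 4 — Bandwidth: Δω = ω₀/Q = 5.866e+05 rad/s; BW = Δω/(2π) = 9.337e+04 Hz.

(a) f₀ = 3.02e+04 Hz  (b) Q = 0.3234  (c) BW = 9.337e+04 Hz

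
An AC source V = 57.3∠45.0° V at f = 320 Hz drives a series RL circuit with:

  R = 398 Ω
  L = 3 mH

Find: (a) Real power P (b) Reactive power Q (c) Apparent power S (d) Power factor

Step 1 — Angular frequency: ω = 2π·f = 2π·320 = 2011 rad/s.
Step 2 — Component impedances:
  R: Z = R = 398 Ω
  L: Z = jωL = j·2011·0.003 = 0 + j6.032 Ω
Step 3 — Series combination: Z_total = R + L = 398 + j6.032 Ω = 398∠0.9° Ω.
Step 4 — Source phasor: V = 57.3∠45.0° V = 40.52 + j40.52 V.
Step 5 — Current: I = V / Z = 0.1033 + j0.1002 A = 0.144∠44.1° A.
Step 6 — Complex power: S = V·I* = 8.248 + j0.125 VA.
Step 7 — Real power: P = Re(S) = 8.248 W.
Step 8 — Reactive power: Q = Im(S) = 0.125 VAR.
Step 9 — Apparent power: |S| = 8.249 VA.
Step 10 — Power factor: PF = P/|S| = 0.9999 (lagging).

(a) P = 8.248 W  (b) Q = 0.125 VAR  (c) S = 8.249 VA  (d) PF = 0.9999 (lagging)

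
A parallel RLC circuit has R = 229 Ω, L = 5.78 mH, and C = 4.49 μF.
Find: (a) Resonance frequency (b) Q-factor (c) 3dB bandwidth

Step 1 — Resonance: ω₀ = 1/√(LC) = 1/√(0.00578·4.49e-06) = 6207 rad/s.
Step 2 — f₀ = ω₀/(2π) = 987.9 Hz.
Step 3 — Parallel Q: Q = R/(ω₀L) = 229/(6207·0.00578) = 6.383.
Step 4 — Bandwidth: Δω = ω₀/Q = 972.6 rad/s; BW = Δω/(2π) = 154.8 Hz.

(a) f₀ = 987.9 Hz  (b) Q = 6.383  (c) BW = 154.8 Hz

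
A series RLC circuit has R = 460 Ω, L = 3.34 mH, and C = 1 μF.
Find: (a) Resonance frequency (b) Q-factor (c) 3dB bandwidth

Step 1 — Resonance condition Im(Z)=0 gives ω₀ = 1/√(LC).
Step 2 — ω₀ = 1/√(0.00334·1e-06) = 1.73e+04 rad/s.
Step 3 — f₀ = ω₀/(2π) = 2754 Hz.
Step 4 — Series Q: Q = ω₀L/R = 1.73e+04·0.00334/460 = 0.1256.
Step 5 — 3dB bandwidth: Δω = ω₀/Q = 1.377e+05 rad/s; BW = Δω/(2π) = 2.192e+04 Hz.

(a) f₀ = 2754 Hz  (b) Q = 0.1256  (c) BW = 2.192e+04 Hz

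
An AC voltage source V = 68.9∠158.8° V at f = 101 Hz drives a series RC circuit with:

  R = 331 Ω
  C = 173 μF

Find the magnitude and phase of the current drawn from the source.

Step 1 — Angular frequency: ω = 2π·f = 2π·101 = 634.6 rad/s.
Step 2 — Component impedances:
  R: Z = R = 331 Ω
  C: Z = 1/(jωC) = -j/(ω·C) = 0 - j9.109 Ω
Step 3 — Series combination: Z_total = R + C = 331 - j9.109 Ω = 331.1∠-1.6° Ω.
Step 4 — Source phasor: V = 68.9∠158.8° V = -64.24 + j24.92 V.
Step 5 — Ohm's law: I = V / Z_total = (-64.24 + j24.92) / (331 - j9.109) = -0.196 + j0.06988 A.
Step 6 — Convert to polar: |I| = 0.2081 A, ∠I = 160.4°.

I = 0.2081∠160.4° A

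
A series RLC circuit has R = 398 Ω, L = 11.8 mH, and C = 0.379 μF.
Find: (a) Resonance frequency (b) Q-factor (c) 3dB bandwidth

Step 1 — Resonance condition Im(Z)=0 gives ω₀ = 1/√(LC).
Step 2 — ω₀ = 1/√(0.0118·3.79e-07) = 1.495e+04 rad/s.
Step 3 — f₀ = ω₀/(2π) = 2380 Hz.
Step 4 — Series Q: Q = ω₀L/R = 1.495e+04·0.0118/398 = 0.4433.
Step 5 — 3dB bandwidth: Δω = ω₀/Q = 3.373e+04 rad/s; BW = Δω/(2π) = 5368 Hz.

(a) f₀ = 2380 Hz  (b) Q = 0.4433  (c) BW = 5368 Hz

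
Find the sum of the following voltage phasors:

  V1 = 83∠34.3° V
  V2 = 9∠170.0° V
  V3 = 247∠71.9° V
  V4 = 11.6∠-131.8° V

Step 1 — Convert each phasor to rectangular form:
  V1 = 83·(cos(34.3°) + j·sin(34.3°)) = 68.57 + j46.77 V
  V2 = 9·(cos(170.0°) + j·sin(170.0°)) = -8.863 + j1.563 V
  V3 = 247·(cos(71.9°) + j·sin(71.9°)) = 76.74 + j234.8 V
  V4 = 11.6·(cos(-131.8°) + j·sin(-131.8°)) = -7.732 - j8.648 V
Step 2 — Sum components: V_total = 128.7 + j274.5 V.
Step 3 — Convert to polar: |V_total| = 303.1 V, ∠V_total = 64.9°.

V_total = 303.1∠64.9° V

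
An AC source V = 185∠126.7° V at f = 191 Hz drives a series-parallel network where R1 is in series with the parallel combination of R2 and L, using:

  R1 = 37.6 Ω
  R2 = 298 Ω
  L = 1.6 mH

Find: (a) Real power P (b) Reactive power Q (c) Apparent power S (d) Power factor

Step 1 — Angular frequency: ω = 2π·f = 2π·191 = 1200 rad/s.
Step 2 — Component impedances:
  R1: Z = R = 37.6 Ω
  R2: Z = R = 298 Ω
  L: Z = jωL = j·1200·0.0016 = 0 + j1.92 Ω
Step 3 — Parallel branch: R2 || L = 1/(1/R2 + 1/L) = 0.01237 + j1.92 Ω.
Step 4 — Series with R1: Z_total = R1 + (R2 || L) = 37.61 + j1.92 Ω = 37.66∠2.9° Ω.
Step 5 — Source phasor: V = 185∠126.7° V = -110.6 + j148.3 V.
Step 6 — Current: I = V / Z = -2.731 + j4.083 A = 4.912∠123.8° A.
Step 7 — Complex power: S = V·I* = 907.6 + j46.33 VA.
Step 8 — Real power: P = Re(S) = 907.6 W.
Step 9 — Reactive power: Q = Im(S) = 46.33 VAR.
Step 10 — Apparent power: |S| = 908.8 VA.
Step 11 — Power factor: PF = P/|S| = 0.9987 (lagging).

(a) P = 907.6 W  (b) Q = 46.33 VAR  (c) S = 908.8 VA  (d) PF = 0.9987 (lagging)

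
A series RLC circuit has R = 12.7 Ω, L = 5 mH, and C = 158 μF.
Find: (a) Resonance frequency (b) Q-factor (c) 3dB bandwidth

Step 1 — Resonance: ω₀ = 1/√(LC) = 1/√(0.005·0.000158) = 1125 rad/s.
Step 2 — f₀ = ω₀/(2π) = 179.1 Hz.
Step 3 — Series Q: Q = ω₀L/R = 1125·0.005/12.7 = 0.4429.
Step 4 — Bandwidth: Δω = ω₀/Q = 2540 rad/s; BW = Δω/(2π) = 404.3 Hz.

(a) f₀ = 179.1 Hz  (b) Q = 0.4429  (c) BW = 404.3 Hz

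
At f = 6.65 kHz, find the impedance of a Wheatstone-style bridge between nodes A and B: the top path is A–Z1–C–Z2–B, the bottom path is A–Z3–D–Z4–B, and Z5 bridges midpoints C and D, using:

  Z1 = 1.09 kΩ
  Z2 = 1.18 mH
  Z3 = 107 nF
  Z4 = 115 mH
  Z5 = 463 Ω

Step 1 — Angular frequency: ω = 2π·f = 2π·6650 = 4.178e+04 rad/s.
Step 2 — Component impedances:
  Z1: Z = R = 1090 Ω
  Z2: Z = jωL = j·4.178e+04·0.00118 = 0 + j49.3 Ω
  Z3: Z = 1/(jωC) = -j/(ω·C) = 0 - j223.7 Ω
  Z4: Z = jωL = j·4.178e+04·0.115 = 0 + j4805 Ω
  Z5: Z = R = 463 Ω
Step 3 — Bridge requires nodal analysis (the Z5 bridge couples midpoints C and D, so the two paths cannot be reduced to a simple series/parallel combination). Setting node B to ground and injecting 1 A at node A, the 3-node admittance system at A, C, D solves to V_A = Z_AB = 326.7 - j40.49 Ω = 329.2∠-7.1° Ω.

Z = 326.7 - j40.49 Ω = 329.2∠-7.1° Ω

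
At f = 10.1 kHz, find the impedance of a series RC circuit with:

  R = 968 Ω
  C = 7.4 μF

Step 1 — Angular frequency: ω = 2π·f = 2π·1.01e+04 = 6.346e+04 rad/s.
Step 2 — Component impedances:
  R: Z = R = 968 Ω
  C: Z = 1/(jωC) = -j/(ω·C) = 0 - j2.129 Ω
Step 3 — Series combination: Z_total = R + C = 968 - j2.129 Ω = 968∠-0.1° Ω.

Z = 968 - j2.129 Ω = 968∠-0.1° Ω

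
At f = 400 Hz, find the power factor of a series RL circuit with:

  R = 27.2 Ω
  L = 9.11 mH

Step 1 — Angular frequency: ω = 2π·f = 2π·400 = 2513 rad/s.
Step 2 — Component impedances:
  R: Z = R = 27.2 Ω
  L: Z = jωL = j·2513·0.00911 = 0 + j22.9 Ω
Step 3 — Series combination: Z_total = R + L = 27.2 + j22.9 Ω = 35.55∠40.1° Ω.
Step 4 — Power factor: PF = cos(φ) = Re(Z)/|Z| = 27.2/35.554 = 0.765.
Step 5 — Type: Im(Z) = 22.9 ⇒ lagging (phase φ = 40.1°).

PF = 0.765 (lagging, φ = 40.1°)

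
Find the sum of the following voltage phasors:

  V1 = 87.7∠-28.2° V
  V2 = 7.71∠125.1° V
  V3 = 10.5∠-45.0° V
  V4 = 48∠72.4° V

Step 1 — Convert each phasor to rectangular form:
  V1 = 87.7·(cos(-28.2°) + j·sin(-28.2°)) = 77.29 - j41.44 V
  V2 = 7.71·(cos(125.1°) + j·sin(125.1°)) = -4.433 + j6.308 V
  V3 = 10.5·(cos(-45.0°) + j·sin(-45.0°)) = 7.425 - j7.425 V
  V4 = 48·(cos(72.4°) + j·sin(72.4°)) = 14.51 + j45.75 V
Step 2 — Sum components: V_total = 94.8 + j3.194 V.
Step 3 — Convert to polar: |V_total| = 94.85 V, ∠V_total = 1.9°.

V_total = 94.85∠1.9° V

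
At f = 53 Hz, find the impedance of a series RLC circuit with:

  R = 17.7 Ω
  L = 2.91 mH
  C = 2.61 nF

Step 1 — Angular frequency: ω = 2π·f = 2π·53 = 333 rad/s.
Step 2 — Component impedances:
  R: Z = R = 17.7 Ω
  L: Z = jωL = j·333·0.00291 = 0 + j0.9691 Ω
  C: Z = 1/(jωC) = -j/(ω·C) = 0 - j1.151e+06 Ω
Step 3 — Series combination: Z_total = R + L + C = 17.7 - j1.151e+06 Ω = 1.151e+06∠-90.0° Ω.

Z = 17.7 - j1.151e+06 Ω = 1.151e+06∠-90.0° Ω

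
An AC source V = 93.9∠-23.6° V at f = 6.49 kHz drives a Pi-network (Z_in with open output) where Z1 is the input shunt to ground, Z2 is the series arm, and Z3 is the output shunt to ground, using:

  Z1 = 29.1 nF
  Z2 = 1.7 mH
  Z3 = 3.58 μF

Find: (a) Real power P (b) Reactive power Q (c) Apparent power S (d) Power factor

Step 1 — Angular frequency: ω = 2π·f = 2π·6490 = 4.078e+04 rad/s.
Step 2 — Component impedances:
  Z1: Z = 1/(jωC) = -j/(ω·C) = 0 - j842.7 Ω
  Z2: Z = jωL = j·4.078e+04·0.0017 = 0 + j69.32 Ω
  Z3: Z = 1/(jωC) = -j/(ω·C) = 0 - j6.85 Ω
Step 3 — With open output, the series arm Z2 and the output shunt Z3 appear in series to ground: Z2 + Z3 = 0 + j62.47 Ω.
Step 4 — Parallel with input shunt Z1: Z_in = Z1 || (Z2 + Z3) = 0 + j67.47 Ω = 67.47∠90.0° Ω.
Step 5 — Source phasor: V = 93.9∠-23.6° V = 86.05 - j37.59 V.
Step 6 — Current: I = V / Z = -0.5571 - j1.275 A = 1.392∠-113.6° A.
Step 7 — Complex power: S = V·I* = 0 + j130.7 VA.
Step 8 — Real power: P = Re(S) = 0 W.
Step 9 — Reactive power: Q = Im(S) = 130.7 VAR.
Step 10 — Apparent power: |S| = 130.7 VA.
Step 11 — Power factor: PF = P/|S| = 0 (lagging).

(a) P = 0 W  (b) Q = 130.7 VAR  (c) S = 130.7 VA  (d) PF = 0 (lagging)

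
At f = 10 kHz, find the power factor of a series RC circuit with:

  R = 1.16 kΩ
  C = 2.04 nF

Step 1 — Angular frequency: ω = 2π·f = 2π·1e+04 = 6.283e+04 rad/s.
Step 2 — Component impedances:
  R: Z = R = 1160 Ω
  C: Z = 1/(jωC) = -j/(ω·C) = 0 - j7802 Ω
Step 3 — Series combination: Z_total = R + C = 1160 - j7802 Ω = 7887∠-81.5° Ω.
Step 4 — Power factor: PF = cos(φ) = Re(Z)/|Z| = 1160/7887 = 0.1471.
Step 5 — Type: Im(Z) = -7802 ⇒ leading (phase φ = -81.5°).

PF = 0.1471 (leading, φ = -81.5°)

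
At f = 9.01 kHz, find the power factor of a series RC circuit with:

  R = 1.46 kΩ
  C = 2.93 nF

Step 1 — Angular frequency: ω = 2π·f = 2π·9010 = 5.661e+04 rad/s.
Step 2 — Component impedances:
  R: Z = R = 1460 Ω
  C: Z = 1/(jωC) = -j/(ω·C) = 0 - j6029 Ω
Step 3 — Series combination: Z_total = R + C = 1460 - j6029 Ω = 6203∠-76.4° Ω.
Step 4 — Power factor: PF = cos(φ) = Re(Z)/|Z| = 1460/6203 = 0.2354.
Step 5 — Type: Im(Z) = -6029 ⇒ leading (phase φ = -76.4°).

PF = 0.2354 (leading, φ = -76.4°)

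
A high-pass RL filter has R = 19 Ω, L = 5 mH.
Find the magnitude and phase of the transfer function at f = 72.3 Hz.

Step 1 — Angular frequency: ω = 2π·72.3 = 454.3 rad/s.
Step 2 — Transfer function: H(jω) = jωL/(R + jωL).
Step 3 — Numerator jωL = j·2.271; denominator R + jωL = 19 + j2.271.
Step 4 — H = 0.01409 + j0.1179.
Step 5 — Magnitude: |H| = 0.1187 (-18.5 dB); phase: φ = 83.2°.

|H| = 0.1187 (-18.5 dB), φ = 83.2°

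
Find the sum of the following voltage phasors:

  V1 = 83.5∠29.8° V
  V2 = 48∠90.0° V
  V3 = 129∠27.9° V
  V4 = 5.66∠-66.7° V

Step 1 — Convert each phasor to rectangular form:
  V1 = 83.5·(cos(29.8°) + j·sin(29.8°)) = 72.46 + j41.5 V
  V2 = 48·(cos(90.0°) + j·sin(90.0°)) = 0 + j48 V
  V3 = 129·(cos(27.9°) + j·sin(27.9°)) = 114 + j60.36 V
  V4 = 5.66·(cos(-66.7°) + j·sin(-66.7°)) = 2.239 - j5.198 V
Step 2 — Sum components: V_total = 188.7 + j144.7 V.
Step 3 — Convert to polar: |V_total| = 237.8 V, ∠V_total = 37.5°.

V_total = 237.8∠37.5° V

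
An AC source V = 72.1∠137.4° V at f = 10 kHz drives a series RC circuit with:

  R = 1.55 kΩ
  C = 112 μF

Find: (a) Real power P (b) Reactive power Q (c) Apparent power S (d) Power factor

Step 1 — Angular frequency: ω = 2π·f = 2π·1e+04 = 6.283e+04 rad/s.
Step 2 — Component impedances:
  R: Z = R = 1550 Ω
  C: Z = 1/(jωC) = -j/(ω·C) = 0 - j0.1421 Ω
Step 3 — Series combination: Z_total = R + C = 1550 - j0.1421 Ω = 1550∠-0.0° Ω.
Step 4 — Source phasor: V = 72.1∠137.4° V = -53.07 + j48.8 V.
Step 5 — Current: I = V / Z = -0.03424 + j0.03148 A = 0.04652∠137.4° A.
Step 6 — Complex power: S = V·I* = 3.354 - j0.0003075 VA.
Step 7 — Real power: P = Re(S) = 3.354 W.
Step 8 — Reactive power: Q = Im(S) = -0.0003075 VAR.
Step 9 — Apparent power: |S| = 3.354 VA.
Step 10 — Power factor: PF = P/|S| = 1 (leading).

(a) P = 3.354 W  (b) Q = -0.0003075 VAR  (c) S = 3.354 VA  (d) PF = 1 (leading)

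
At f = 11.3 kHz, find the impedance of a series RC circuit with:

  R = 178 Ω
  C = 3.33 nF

Step 1 — Angular frequency: ω = 2π·f = 2π·1.13e+04 = 7.1e+04 rad/s.
Step 2 — Component impedances:
  R: Z = R = 178 Ω
  C: Z = 1/(jωC) = -j/(ω·C) = 0 - j4230 Ω
Step 3 — Series combination: Z_total = R + C = 178 - j4230 Ω = 4233∠-87.6° Ω.

Z = 178 - j4230 Ω = 4233∠-87.6° Ω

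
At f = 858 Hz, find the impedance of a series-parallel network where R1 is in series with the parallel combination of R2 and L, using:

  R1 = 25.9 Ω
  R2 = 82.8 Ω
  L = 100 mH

Step 1 — Angular frequency: ω = 2π·f = 2π·858 = 5391 rad/s.
Step 2 — Component impedances:
  R1: Z = R = 25.9 Ω
  R2: Z = R = 82.8 Ω
  L: Z = jωL = j·5391·0.1 = 0 + j539.1 Ω
Step 3 — Parallel branch: R2 || L = 1/(1/R2 + 1/L) = 80.89 + j12.42 Ω.
Step 4 — Series with R1: Z_total = R1 + (R2 || L) = 106.8 + j12.42 Ω = 107.5∠6.6° Ω.

Z = 106.8 + j12.42 Ω = 107.5∠6.6° Ω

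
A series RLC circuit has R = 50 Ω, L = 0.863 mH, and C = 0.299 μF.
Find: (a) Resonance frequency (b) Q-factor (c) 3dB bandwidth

Step 1 — Resonance condition Im(Z)=0 gives ω₀ = 1/√(LC).
Step 2 — ω₀ = 1/√(0.000863·2.99e-07) = 6.225e+04 rad/s.
Step 3 — f₀ = ω₀/(2π) = 9908 Hz.
Step 4 — Series Q: Q = ω₀L/R = 6.225e+04·0.000863/50 = 1.074.
Step 5 — 3dB bandwidth: Δω = ω₀/Q = 5.794e+04 rad/s; BW = Δω/(2π) = 9221 Hz.

(a) f₀ = 9908 Hz  (b) Q = 1.074  (c) BW = 9221 Hz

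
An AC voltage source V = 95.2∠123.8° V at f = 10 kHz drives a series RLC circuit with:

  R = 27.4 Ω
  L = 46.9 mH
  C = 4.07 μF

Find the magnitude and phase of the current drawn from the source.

Step 1 — Angular frequency: ω = 2π·f = 2π·1e+04 = 6.283e+04 rad/s.
Step 2 — Component impedances:
  R: Z = R = 27.4 Ω
  L: Z = jωL = j·6.283e+04·0.0469 = 0 + j2947 Ω
  C: Z = 1/(jωC) = -j/(ω·C) = 0 - j3.91 Ω
Step 3 — Series combination: Z_total = R + L + C = 27.4 + j2943 Ω = 2943∠89.5° Ω.
Step 4 — Source phasor: V = 95.2∠123.8° V = -52.96 + j79.11 V.
Step 5 — Ohm's law: I = V / Z_total = (-52.96 + j79.11) / (27.4 + j2943) = 0.02671 + j0.01824 A.
Step 6 — Convert to polar: |I| = 0.03235 A, ∠I = 34.3°.

I = 0.03235∠34.3° A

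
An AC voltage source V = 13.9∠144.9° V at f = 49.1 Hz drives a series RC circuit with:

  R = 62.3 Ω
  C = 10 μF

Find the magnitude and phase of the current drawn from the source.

Step 1 — Angular frequency: ω = 2π·f = 2π·49.1 = 308.5 rad/s.
Step 2 — Component impedances:
  R: Z = R = 62.3 Ω
  C: Z = 1/(jωC) = -j/(ω·C) = 0 - j324.1 Ω
Step 3 — Series combination: Z_total = R + C = 62.3 - j324.1 Ω = 330.1∠-79.1° Ω.
Step 4 — Source phasor: V = 13.9∠144.9° V = -11.37 + j7.993 V.
Step 5 — Ohm's law: I = V / Z_total = (-11.37 + j7.993) / (62.3 - j324.1) = -0.03028 - j0.02926 A.
Step 6 — Convert to polar: |I| = 0.04211 A, ∠I = -136.0°.

I = 0.04211∠-136.0° A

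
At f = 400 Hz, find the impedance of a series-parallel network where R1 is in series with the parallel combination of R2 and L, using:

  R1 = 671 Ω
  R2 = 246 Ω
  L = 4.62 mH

Step 1 — Angular frequency: ω = 2π·f = 2π·400 = 2513 rad/s.
Step 2 — Component impedances:
  R1: Z = R = 671 Ω
  R2: Z = R = 246 Ω
  L: Z = jωL = j·2513·0.00462 = 0 + j11.61 Ω
Step 3 — Parallel branch: R2 || L = 1/(1/R2 + 1/L) = 0.5468 + j11.59 Ω.
Step 4 — Series with R1: Z_total = R1 + (R2 || L) = 671.5 + j11.59 Ω = 671.6∠1.0° Ω.

Z = 671.5 + j11.59 Ω = 671.6∠1.0° Ω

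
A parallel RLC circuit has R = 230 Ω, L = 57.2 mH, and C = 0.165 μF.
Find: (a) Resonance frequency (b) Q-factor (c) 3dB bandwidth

Step 1 — Resonance: ω₀ = 1/√(LC) = 1/√(0.0572·1.65e-07) = 1.029e+04 rad/s.
Step 2 — f₀ = ω₀/(2π) = 1638 Hz.
Step 3 — Parallel Q: Q = R/(ω₀L) = 230/(1.029e+04·0.0572) = 0.3906.
Step 4 — Bandwidth: Δω = ω₀/Q = 2.635e+04 rad/s; BW = Δω/(2π) = 4194 Hz.

(a) f₀ = 1638 Hz  (b) Q = 0.3906  (c) BW = 4194 Hz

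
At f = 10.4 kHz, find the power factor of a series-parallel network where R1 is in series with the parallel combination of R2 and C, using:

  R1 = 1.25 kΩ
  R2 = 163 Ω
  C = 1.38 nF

Step 1 — Angular frequency: ω = 2π·f = 2π·1.04e+04 = 6.535e+04 rad/s.
Step 2 — Component impedances:
  R1: Z = R = 1250 Ω
  R2: Z = R = 163 Ω
  C: Z = 1/(jωC) = -j/(ω·C) = 0 - j1.109e+04 Ω
Step 3 — Parallel branch: R2 || C = 1/(1/R2 + 1/C) = 163 - j2.395 Ω.
Step 4 — Series with R1: Z_total = R1 + (R2 || C) = 1413 - j2.395 Ω = 1413∠-0.1° Ω.
Step 5 — Power factor: PF = cos(φ) = Re(Z)/|Z| = 1413/1413 = 1.
Step 6 — Type: Im(Z) = -2.395 ⇒ leading (phase φ = -0.1°).

PF = 1 (leading, φ = -0.1°)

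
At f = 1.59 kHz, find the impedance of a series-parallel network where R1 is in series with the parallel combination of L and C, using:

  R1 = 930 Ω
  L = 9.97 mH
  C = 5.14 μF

Step 1 — Angular frequency: ω = 2π·f = 2π·1590 = 9990 rad/s.
Step 2 — Component impedances:
  R1: Z = R = 930 Ω
  L: Z = jωL = j·9990·0.00997 = 0 + j99.6 Ω
  C: Z = 1/(jωC) = -j/(ω·C) = 0 - j19.47 Ω
Step 3 — Parallel branch: L || C = 1/(1/L + 1/C) = 0 - j24.21 Ω.
Step 4 — Series with R1: Z_total = R1 + (L || C) = 930 - j24.21 Ω = 930.3∠-1.5° Ω.

Z = 930 - j24.21 Ω = 930.3∠-1.5° Ω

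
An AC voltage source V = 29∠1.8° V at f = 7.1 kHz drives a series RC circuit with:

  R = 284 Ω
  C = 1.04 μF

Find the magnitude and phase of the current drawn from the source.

Step 1 — Angular frequency: ω = 2π·f = 2π·7100 = 4.461e+04 rad/s.
Step 2 — Component impedances:
  R: Z = R = 284 Ω
  C: Z = 1/(jωC) = -j/(ω·C) = 0 - j21.55 Ω
Step 3 — Series combination: Z_total = R + C = 284 - j21.55 Ω = 284.8∠-4.3° Ω.
Step 4 — Source phasor: V = 29∠1.8° V = 28.99 + j0.9109 V.
Step 5 — Ohm's law: I = V / Z_total = (28.99 + j0.9109) / (284 - j21.55) = 0.1012 + j0.01089 A.
Step 6 — Convert to polar: |I| = 0.1018 A, ∠I = 6.1°.

I = 0.1018∠6.1° A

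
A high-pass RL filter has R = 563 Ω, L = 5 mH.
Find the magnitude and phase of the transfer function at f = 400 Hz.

Step 1 — Angular frequency: ω = 2π·400 = 2513 rad/s.
Step 2 — Transfer function: H(jω) = jωL/(R + jωL).
Step 3 — Numerator jωL = j·12.57; denominator R + jωL = 563 + j12.57.
Step 4 — H = 0.000498 + j0.02231.
Step 5 — Magnitude: |H| = 0.02231 (-33.0 dB); phase: φ = 88.7°.

|H| = 0.02231 (-33.0 dB), φ = 88.7°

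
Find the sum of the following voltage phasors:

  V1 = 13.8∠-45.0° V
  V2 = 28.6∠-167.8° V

Step 1 — Convert each phasor to rectangular form:
  V1 = 13.8·(cos(-45.0°) + j·sin(-45.0°)) = 9.758 - j9.758 V
  V2 = 28.6·(cos(-167.8°) + j·sin(-167.8°)) = -27.95 - j6.044 V
Step 2 — Sum components: V_total = -18.2 - j15.8 V.
Step 3 — Convert to polar: |V_total| = 24.1 V, ∠V_total = -139.0°.

V_total = 24.1∠-139.0° V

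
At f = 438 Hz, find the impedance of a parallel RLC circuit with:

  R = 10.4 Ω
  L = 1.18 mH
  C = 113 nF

Step 1 — Angular frequency: ω = 2π·f = 2π·438 = 2752 rad/s.
Step 2 — Component impedances:
  R: Z = R = 10.4 Ω
  L: Z = jωL = j·2752·0.00118 = 0 + j3.247 Ω
  C: Z = 1/(jωC) = -j/(ω·C) = 0 - j3216 Ω
Step 3 — Parallel combination: 1/Z_total = 1/R + 1/L + 1/C; Z_total = 0.9256 + j2.961 Ω = 3.103∠72.6° Ω.

Z = 0.9256 + j2.961 Ω = 3.103∠72.6° Ω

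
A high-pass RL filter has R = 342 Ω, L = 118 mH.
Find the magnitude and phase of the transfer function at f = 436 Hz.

Step 1 — Angular frequency: ω = 2π·436 = 2739 rad/s.
Step 2 — Transfer function: H(jω) = jωL/(R + jωL).
Step 3 — Numerator jωL = j·323.3; denominator R + jωL = 342 + j323.3.
Step 4 — H = 0.4718 + j0.4992.
Step 5 — Magnitude: |H| = 0.6869 (-3.3 dB); phase: φ = 46.6°.

|H| = 0.6869 (-3.3 dB), φ = 46.6°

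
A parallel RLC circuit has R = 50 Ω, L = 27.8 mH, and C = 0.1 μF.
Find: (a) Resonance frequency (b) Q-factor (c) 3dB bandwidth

Step 1 — Resonance: ω₀ = 1/√(LC) = 1/√(0.0278·1e-07) = 1.897e+04 rad/s.
Step 2 — f₀ = ω₀/(2π) = 3019 Hz.
Step 3 — Parallel Q: Q = R/(ω₀L) = 50/(1.897e+04·0.0278) = 0.09483.
Step 4 — Bandwidth: Δω = ω₀/Q = 2e+05 rad/s; BW = Δω/(2π) = 3.183e+04 Hz.

(a) f₀ = 3019 Hz  (b) Q = 0.09483  (c) BW = 3.183e+04 Hz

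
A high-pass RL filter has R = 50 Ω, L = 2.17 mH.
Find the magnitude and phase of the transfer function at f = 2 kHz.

Step 1 — Angular frequency: ω = 2π·2000 = 1.257e+04 rad/s.
Step 2 — Transfer function: H(jω) = jωL/(R + jωL).
Step 3 — Numerator jωL = j·27.27; denominator R + jωL = 50 + j27.27.
Step 4 — H = 0.2293 + j0.4204.
Step 5 — Magnitude: |H| = 0.4788 (-6.4 dB); phase: φ = 61.4°.

|H| = 0.4788 (-6.4 dB), φ = 61.4°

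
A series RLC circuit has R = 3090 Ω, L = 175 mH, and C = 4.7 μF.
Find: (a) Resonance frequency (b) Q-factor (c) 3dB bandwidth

Step 1 — Resonance condition Im(Z)=0 gives ω₀ = 1/√(LC).
Step 2 — ω₀ = 1/√(0.175·4.7e-06) = 1103 rad/s.
Step 3 — f₀ = ω₀/(2π) = 175.5 Hz.
Step 4 — Series Q: Q = ω₀L/R = 1103·0.175/3090 = 0.06245.
Step 5 — 3dB bandwidth: Δω = ω₀/Q = 1.766e+04 rad/s; BW = Δω/(2π) = 2810 Hz.

(a) f₀ = 175.5 Hz  (b) Q = 0.06245  (c) BW = 2810 Hz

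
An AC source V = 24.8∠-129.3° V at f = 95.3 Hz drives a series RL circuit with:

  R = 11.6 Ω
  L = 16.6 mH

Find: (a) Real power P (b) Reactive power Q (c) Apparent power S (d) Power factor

Step 1 — Angular frequency: ω = 2π·f = 2π·95.3 = 598.8 rad/s.
Step 2 — Component impedances:
  R: Z = R = 11.6 Ω
  L: Z = jωL = j·598.8·0.0166 = 0 + j9.94 Ω
Step 3 — Series combination: Z_total = R + L = 11.6 + j9.94 Ω = 15.28∠40.6° Ω.
Step 4 — Source phasor: V = 24.8∠-129.3° V = -15.71 - j19.19 V.
Step 5 — Current: I = V / Z = -1.598 - j0.2849 A = 1.623∠-169.9° A.
Step 6 — Complex power: S = V·I* = 30.57 + j26.2 VA.
Step 7 — Real power: P = Re(S) = 30.57 W.
Step 8 — Reactive power: Q = Im(S) = 26.2 VAR.
Step 9 — Apparent power: |S| = 40.26 VA.
Step 10 — Power factor: PF = P/|S| = 0.7594 (lagging).

(a) P = 30.57 W  (b) Q = 26.2 VAR  (c) S = 40.26 VA  (d) PF = 0.7594 (lagging)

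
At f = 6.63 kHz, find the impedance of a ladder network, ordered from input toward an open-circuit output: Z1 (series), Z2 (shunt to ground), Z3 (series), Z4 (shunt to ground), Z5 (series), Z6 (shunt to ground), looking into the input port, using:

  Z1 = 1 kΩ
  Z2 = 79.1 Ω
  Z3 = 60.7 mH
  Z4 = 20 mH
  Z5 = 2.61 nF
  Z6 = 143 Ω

Step 1 — Angular frequency: ω = 2π·f = 2π·6630 = 4.166e+04 rad/s.
Step 2 — Component impedances:
  Z1: Z = R = 1000 Ω
  Z2: Z = R = 79.1 Ω
  Z3: Z = jωL = j·4.166e+04·0.0607 = 0 + j2529 Ω
  Z4: Z = jωL = j·4.166e+04·0.02 = 0 + j833.2 Ω
  Z5: Z = 1/(jωC) = -j/(ω·C) = 0 - j9197 Ω
  Z6: Z = R = 143 Ω
Step 3 — Ladder network (open output): work backward from the far end, alternating series and parallel combinations. Z_in = 1079 + j1.815 Ω = 1079∠0.1° Ω.

Z = 1079 + j1.815 Ω = 1079∠0.1° Ω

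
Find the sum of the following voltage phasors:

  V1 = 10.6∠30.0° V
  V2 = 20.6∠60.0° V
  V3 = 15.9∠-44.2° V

Step 1 — Convert each phasor to rectangular form:
  V1 = 10.6·(cos(30.0°) + j·sin(30.0°)) = 9.18 + j5.3 V
  V2 = 20.6·(cos(60.0°) + j·sin(60.0°)) = 10.3 + j17.84 V
  V3 = 15.9·(cos(-44.2°) + j·sin(-44.2°)) = 11.4 - j11.08 V
Step 2 — Sum components: V_total = 30.88 + j12.06 V.
Step 3 — Convert to polar: |V_total| = 33.15 V, ∠V_total = 21.3°.

V_total = 33.15∠21.3° V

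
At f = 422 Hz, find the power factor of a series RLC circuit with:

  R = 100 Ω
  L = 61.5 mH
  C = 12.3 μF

Step 1 — Angular frequency: ω = 2π·f = 2π·422 = 2652 rad/s.
Step 2 — Component impedances:
  R: Z = R = 100 Ω
  L: Z = jωL = j·2652·0.0615 = 0 + j163.1 Ω
  C: Z = 1/(jωC) = -j/(ω·C) = 0 - j30.66 Ω
Step 3 — Series combination: Z_total = R + L + C = 100 + j132.4 Ω = 165.9∠52.9° Ω.
Step 4 — Power factor: PF = cos(φ) = Re(Z)/|Z| = 100/165.93 = 0.6027.
Step 5 — Type: Im(Z) = 132.4 ⇒ lagging (phase φ = 52.9°).

PF = 0.6027 (lagging, φ = 52.9°)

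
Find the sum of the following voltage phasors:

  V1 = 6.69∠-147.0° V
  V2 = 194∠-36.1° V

Step 1 — Convert each phasor to rectangular form:
  V1 = 6.69·(cos(-147.0°) + j·sin(-147.0°)) = -5.611 - j3.644 V
  V2 = 194·(cos(-36.1°) + j·sin(-36.1°)) = 156.8 - j114.3 V
Step 2 — Sum components: V_total = 151.1 - j117.9 V.
Step 3 — Convert to polar: |V_total| = 191.7 V, ∠V_total = -38.0°.

V_total = 191.7∠-38.0° V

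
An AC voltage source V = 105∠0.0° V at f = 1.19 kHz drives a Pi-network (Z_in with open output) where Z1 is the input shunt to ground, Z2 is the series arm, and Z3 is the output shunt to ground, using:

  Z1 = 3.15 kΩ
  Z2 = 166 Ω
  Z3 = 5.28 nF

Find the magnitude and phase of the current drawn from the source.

Step 1 — Angular frequency: ω = 2π·f = 2π·1190 = 7477 rad/s.
Step 2 — Component impedances:
  Z1: Z = R = 3150 Ω
  Z2: Z = R = 166 Ω
  Z3: Z = 1/(jωC) = -j/(ω·C) = 0 - j2.533e+04 Ω
Step 3 — With open output, the series arm Z2 and the output shunt Z3 appear in series to ground: Z2 + Z3 = 166 - j2.533e+04 Ω.
Step 4 — Parallel with input shunt Z1: Z_in = Z1 || (Z2 + Z3) = 3100 - j385.1 Ω = 3123∠-7.1° Ω.
Step 5 — Source phasor: V = 105∠0.0° V = 105 V.
Step 6 — Ohm's law: I = V / Z_total = (105) / (3100 - j385.1) = 0.03336 + j0.004145 A.
Step 7 — Convert to polar: |I| = 0.03362 A, ∠I = 7.1°.

I = 0.03362∠7.1° A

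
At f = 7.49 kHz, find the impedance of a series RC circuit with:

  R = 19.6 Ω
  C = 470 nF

Step 1 — Angular frequency: ω = 2π·f = 2π·7490 = 4.706e+04 rad/s.
Step 2 — Component impedances:
  R: Z = R = 19.6 Ω
  C: Z = 1/(jωC) = -j/(ω·C) = 0 - j45.21 Ω
Step 3 — Series combination: Z_total = R + C = 19.6 - j45.21 Ω = 49.28∠-66.6° Ω.

Z = 19.6 - j45.21 Ω = 49.28∠-66.6° Ω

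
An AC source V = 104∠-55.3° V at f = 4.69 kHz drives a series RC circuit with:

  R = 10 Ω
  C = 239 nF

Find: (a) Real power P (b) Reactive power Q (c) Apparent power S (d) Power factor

Step 1 — Angular frequency: ω = 2π·f = 2π·4690 = 2.947e+04 rad/s.
Step 2 — Component impedances:
  R: Z = R = 10 Ω
  C: Z = 1/(jωC) = -j/(ω·C) = 0 - j142 Ω
Step 3 — Series combination: Z_total = R + C = 10 - j142 Ω = 142.3∠-86.0° Ω.
Step 4 — Source phasor: V = 104∠-55.3° V = 59.21 - j85.5 V.
Step 5 — Current: I = V / Z = 0.6284 + j0.3727 A = 0.7307∠30.7° A.
Step 6 — Complex power: S = V·I* = 5.338 - j75.8 VA.
Step 7 — Real power: P = Re(S) = 5.338 W.
Step 8 — Reactive power: Q = Im(S) = -75.8 VAR.
Step 9 — Apparent power: |S| = 75.99 VA.
Step 10 — Power factor: PF = P/|S| = 0.07025 (leading).

(a) P = 5.338 W  (b) Q = -75.8 VAR  (c) S = 75.99 VA  (d) PF = 0.07025 (leading)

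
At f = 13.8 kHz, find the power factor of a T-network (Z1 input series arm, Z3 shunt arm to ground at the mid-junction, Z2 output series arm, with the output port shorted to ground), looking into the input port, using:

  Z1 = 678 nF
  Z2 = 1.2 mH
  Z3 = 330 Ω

Step 1 — Angular frequency: ω = 2π·f = 2π·1.38e+04 = 8.671e+04 rad/s.
Step 2 — Component impedances:
  Z1: Z = 1/(jωC) = -j/(ω·C) = 0 - j17.01 Ω
  Z2: Z = jωL = j·8.671e+04·0.0012 = 0 + j104 Ω
  Z3: Z = R = 330 Ω
Step 3 — With the output port shorted to ground, the output series arm Z2 runs from the junction to ground; the shunt arm Z3 also runs from the junction to ground. They appear in parallel: Z3 || Z2 = 29.84 + j94.64 Ω.
Step 4 — Series with input arm Z1: Z_in = Z1 + (Z3 || Z2) = 29.84 + j77.63 Ω = 83.17∠69.0° Ω.
Step 5 — Power factor: PF = cos(φ) = Re(Z)/|Z| = 29.84/83.17 = 0.3588.
Step 6 — Type: Im(Z) = 77.63 ⇒ lagging (phase φ = 69.0°).

PF = 0.3588 (lagging, φ = 69.0°)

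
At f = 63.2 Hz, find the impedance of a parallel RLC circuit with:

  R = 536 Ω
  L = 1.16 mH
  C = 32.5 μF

Step 1 — Angular frequency: ω = 2π·f = 2π·63.2 = 397.1 rad/s.
Step 2 — Component impedances:
  R: Z = R = 536 Ω
  L: Z = jωL = j·397.1·0.00116 = 0 + j0.4606 Ω
  C: Z = 1/(jωC) = -j/(ω·C) = 0 - j77.49 Ω
Step 3 — Parallel combination: 1/Z_total = 1/R + 1/L + 1/C; Z_total = 0.0004006 + j0.4634 Ω = 0.4634∠90.0° Ω.

Z = 0.0004006 + j0.4634 Ω = 0.4634∠90.0° Ω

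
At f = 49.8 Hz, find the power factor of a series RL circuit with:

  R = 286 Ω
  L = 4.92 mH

Step 1 — Angular frequency: ω = 2π·f = 2π·49.8 = 312.9 rad/s.
Step 2 — Component impedances:
  R: Z = R = 286 Ω
  L: Z = jωL = j·312.9·0.00492 = 0 + j1.539 Ω
Step 3 — Series combination: Z_total = R + L = 286 + j1.539 Ω = 286∠0.3° Ω.
Step 4 — Power factor: PF = cos(φ) = Re(Z)/|Z| = 286/286 = 1.
Step 5 — Type: Im(Z) = 1.539 ⇒ lagging (phase φ = 0.3°).

PF = 1 (lagging, φ = 0.3°)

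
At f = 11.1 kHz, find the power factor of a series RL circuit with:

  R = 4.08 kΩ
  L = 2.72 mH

Step 1 — Angular frequency: ω = 2π·f = 2π·1.11e+04 = 6.974e+04 rad/s.
Step 2 — Component impedances:
  R: Z = R = 4080 Ω
  L: Z = jωL = j·6.974e+04·0.00272 = 0 + j189.7 Ω
Step 3 — Series combination: Z_total = R + L = 4080 + j189.7 Ω = 4084∠2.7° Ω.
Step 4 — Power factor: PF = cos(φ) = Re(Z)/|Z| = 4080/4084.4 = 0.9989.
Step 5 — Type: Im(Z) = 189.7 ⇒ lagging (phase φ = 2.7°).

PF = 0.9989 (lagging, φ = 2.7°)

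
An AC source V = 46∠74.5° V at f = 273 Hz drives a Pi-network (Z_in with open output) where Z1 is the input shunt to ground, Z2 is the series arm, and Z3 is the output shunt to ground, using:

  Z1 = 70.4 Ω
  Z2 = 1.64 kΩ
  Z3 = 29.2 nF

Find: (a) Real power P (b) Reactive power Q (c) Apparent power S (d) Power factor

Step 1 — Angular frequency: ω = 2π·f = 2π·273 = 1715 rad/s.
Step 2 — Component impedances:
  Z1: Z = R = 70.4 Ω
  Z2: Z = R = 1640 Ω
  Z3: Z = 1/(jωC) = -j/(ω·C) = 0 - j1.997e+04 Ω
Step 3 — With open output, the series arm Z2 and the output shunt Z3 appear in series to ground: Z2 + Z3 = 1640 - j1.997e+04 Ω.
Step 4 — Parallel with input shunt Z1: Z_in = Z1 || (Z2 + Z3) = 70.38 - j0.2464 Ω = 70.38∠-0.2° Ω.
Step 5 — Source phasor: V = 46∠74.5° V = 12.29 + j44.33 V.
Step 6 — Current: I = V / Z = 0.1725 + j0.6304 A = 0.6536∠74.7° A.
Step 7 — Complex power: S = V·I* = 30.07 - j0.1053 VA.
Step 8 — Real power: P = Re(S) = 30.07 W.
Step 9 — Reactive power: Q = Im(S) = -0.1053 VAR.
Step 10 — Apparent power: |S| = 30.07 VA.
Step 11 — Power factor: PF = P/|S| = 1 (leading).

(a) P = 30.07 W  (b) Q = -0.1053 VAR  (c) S = 30.07 VA  (d) PF = 1 (leading)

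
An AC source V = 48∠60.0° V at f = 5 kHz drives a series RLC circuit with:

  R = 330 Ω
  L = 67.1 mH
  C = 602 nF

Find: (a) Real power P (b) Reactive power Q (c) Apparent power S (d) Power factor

Step 1 — Angular frequency: ω = 2π·f = 2π·5000 = 3.142e+04 rad/s.
Step 2 — Component impedances:
  R: Z = R = 330 Ω
  L: Z = jωL = j·3.142e+04·0.0671 = 0 + j2108 Ω
  C: Z = 1/(jωC) = -j/(ω·C) = 0 - j52.88 Ω
Step 3 — Series combination: Z_total = R + L + C = 330 + j2055 Ω = 2081∠80.9° Ω.
Step 4 — Source phasor: V = 48∠60.0° V = 24 + j41.57 V.
Step 5 — Current: I = V / Z = 0.02155 - j0.008218 A = 0.02306∠-20.9° A.
Step 6 — Complex power: S = V·I* = 0.1755 + j1.093 VA.
Step 7 — Real power: P = Re(S) = 0.1755 W.
Step 8 — Reactive power: Q = Im(S) = 1.093 VAR.
Step 9 — Apparent power: |S| = 1.107 VA.
Step 10 — Power factor: PF = P/|S| = 0.1585 (lagging).

(a) P = 0.1755 W  (b) Q = 1.093 VAR  (c) S = 1.107 VA  (d) PF = 0.1585 (lagging)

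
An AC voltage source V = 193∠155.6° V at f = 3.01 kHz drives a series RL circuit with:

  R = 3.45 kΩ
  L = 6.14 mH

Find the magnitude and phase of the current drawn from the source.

Step 1 — Angular frequency: ω = 2π·f = 2π·3010 = 1.891e+04 rad/s.
Step 2 — Component impedances:
  R: Z = R = 3450 Ω
  L: Z = jωL = j·1.891e+04·0.00614 = 0 + j116.1 Ω
Step 3 — Series combination: Z_total = R + L = 3450 + j116.1 Ω = 3452∠1.9° Ω.
Step 4 — Source phasor: V = 193∠155.6° V = -175.8 + j79.73 V.
Step 5 — Ohm's law: I = V / Z_total = (-175.8 + j79.73) / (3450 + j116.1) = -0.05011 + j0.0248 A.
Step 6 — Convert to polar: |I| = 0.05591 A, ∠I = 153.7°.

I = 0.05591∠153.7° A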